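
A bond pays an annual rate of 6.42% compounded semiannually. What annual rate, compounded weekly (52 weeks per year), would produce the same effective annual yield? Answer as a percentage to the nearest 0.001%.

EAR = (1 + 0.0642/2)^2 − 1 = 0.065230.
Solve (1 + r/52)^52 = 1.065230: r/52 = 1.065230^(1/52) − 1 = 0.001216, so r = 0.063230 = 6.323%.

6.323%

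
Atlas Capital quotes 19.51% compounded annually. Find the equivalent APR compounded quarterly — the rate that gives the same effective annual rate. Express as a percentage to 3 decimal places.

18.226%

Compounded annually, EAR = nominal = 0.195100.
Solve (1 + r/4)^4 = 1.195100: r/4 = 1.195100^(1/4) − 1 = 0.045565, so r = 0.182260 = 18.226%.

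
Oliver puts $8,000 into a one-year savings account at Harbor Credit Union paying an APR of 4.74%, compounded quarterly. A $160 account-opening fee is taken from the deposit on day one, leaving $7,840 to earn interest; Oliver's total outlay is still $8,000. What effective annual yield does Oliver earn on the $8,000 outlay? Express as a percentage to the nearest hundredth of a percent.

2.73%

Value after one year: 7,840 × (1 + 0.0474/4)^4 = 7,840 × 1.048249 = $8,218.27.
Effective yield on the $8,000 outlay: 8,218.27 / 8,000 − 1 = 0.027284 = 2.73%.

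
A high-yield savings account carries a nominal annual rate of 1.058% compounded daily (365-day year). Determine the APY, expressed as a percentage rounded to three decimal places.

1.064%

EAR = (1 + 0.01058/365)^365 − 1.
= (1 + 0.000029)^365 − 1 = 1.010636 − 1 = 1.064%.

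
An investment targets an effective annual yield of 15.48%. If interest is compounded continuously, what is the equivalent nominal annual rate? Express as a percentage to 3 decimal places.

Continuous: nominal r satisfies e^r − 1 = 0.1548.
r = ln(1 + 0.1548) = ln(1.1548) = 0.143927 = 14.393%.

14.393%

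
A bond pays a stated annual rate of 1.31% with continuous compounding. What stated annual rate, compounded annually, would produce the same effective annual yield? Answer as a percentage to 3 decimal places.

EAR under continuous compounding: e^0.0131 − 1 = 0.013186.
Compounded annually, the equivalent nominal rate is the EAR itself: 1.319%.

1.319%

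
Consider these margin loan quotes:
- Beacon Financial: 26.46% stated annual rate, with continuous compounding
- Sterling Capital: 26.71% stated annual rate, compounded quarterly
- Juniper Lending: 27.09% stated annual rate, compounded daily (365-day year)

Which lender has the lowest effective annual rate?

Sterling Capital

Beacon Financial: e^0.2646 − 1 = 30.291%
Sterling Capital: (1 + 0.2671/4)^4 − 1 = 29.506%
Juniper Lending: (1 + 0.2709/365)^365 − 1 = 31.101%
The lowest effective annual rate is Sterling Capital at 29.506%.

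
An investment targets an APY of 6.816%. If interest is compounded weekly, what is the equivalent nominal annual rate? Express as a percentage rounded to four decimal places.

(1 + r/52)^52 − 1 = 0.06816, so 1 + r/52 = 1.06816^(1/52).
r/52 = 0.001269, so r = 0.065979 = 6.5979%.

6.5979%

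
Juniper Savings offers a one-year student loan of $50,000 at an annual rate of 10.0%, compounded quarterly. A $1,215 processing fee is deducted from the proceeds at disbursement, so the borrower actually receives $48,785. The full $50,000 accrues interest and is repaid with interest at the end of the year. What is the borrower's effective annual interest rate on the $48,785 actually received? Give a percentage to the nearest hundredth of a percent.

Amount owed after one year: 50,000 × (1 + 0.100/4)^4 = 50,000 × 1.103813 = $55,190.64.
Effective rate on net proceeds: 55,190.64 / 48,785 − 1 = 0.131304 = 13.13%.

13.13%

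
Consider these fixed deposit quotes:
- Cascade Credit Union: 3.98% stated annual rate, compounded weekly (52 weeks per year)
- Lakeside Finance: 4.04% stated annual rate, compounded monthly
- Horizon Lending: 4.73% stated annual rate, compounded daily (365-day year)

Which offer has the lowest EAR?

Cascade Credit Union

Cascade Credit Union: (1 + 0.0398/52)^52 − 1 = 4.059%
Lakeside Finance: (1 + 0.0404/12)^12 − 1 = 4.116%
Horizon Lending: (1 + 0.0473/365)^365 − 1 = 4.843%
The lowest effective annual rate is Cascade Credit Union at 4.059%.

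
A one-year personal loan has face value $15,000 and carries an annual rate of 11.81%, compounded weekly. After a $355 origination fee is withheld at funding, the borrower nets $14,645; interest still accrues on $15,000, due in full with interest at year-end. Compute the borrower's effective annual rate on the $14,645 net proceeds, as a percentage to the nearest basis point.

Amount owed after one year: 15,000 × (1 + 0.1181/52)^52 = 15,000 × 1.125206 = $16,878.09.
Effective rate on net proceeds: 16,878.09 / 14,645 − 1 = 0.152481 = 15.25%.

15.25%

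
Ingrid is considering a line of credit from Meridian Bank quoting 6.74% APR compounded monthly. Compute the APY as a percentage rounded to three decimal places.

6.952%

EAR = (1 + 0.0674/12)^12 − 1.
= (1 + 0.005617)^12 − 1 = 1.069522 − 1 = 6.952%.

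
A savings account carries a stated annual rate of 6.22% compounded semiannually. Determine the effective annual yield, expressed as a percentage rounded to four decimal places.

6.3167%

EAR = (1 + 0.0622/2)^2 − 1.
= (1 + 0.031100)^2 − 1 = 1.063167 − 1 = 6.3167%.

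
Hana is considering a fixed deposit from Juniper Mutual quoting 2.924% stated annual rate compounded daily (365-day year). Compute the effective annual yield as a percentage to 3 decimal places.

EAR = (1 + 0.02924/365)^365 − 1.
= (1 + 0.000080)^365 − 1 = 1.029670 − 1 = 2.967%.

2.967%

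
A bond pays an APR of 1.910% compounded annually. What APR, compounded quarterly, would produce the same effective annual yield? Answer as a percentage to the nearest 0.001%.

Compounded annually, EAR = nominal = 0.019100.
Solve (1 + r/4)^4 = 1.019100: r/4 = 1.019100^(1/4) − 1 = 0.004741, so r = 0.018965 = 1.896%.

1.896%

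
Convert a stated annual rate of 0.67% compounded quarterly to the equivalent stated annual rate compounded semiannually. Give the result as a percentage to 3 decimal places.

EAR = (1 + 0.0067/4)^4 − 1 = 0.006717.
Solve (1 + r/2)^2 = 1.006717: r/2 = 1.006717^(1/2) − 1 = 0.003353, so r = 0.006706 = 0.671%.

0.671%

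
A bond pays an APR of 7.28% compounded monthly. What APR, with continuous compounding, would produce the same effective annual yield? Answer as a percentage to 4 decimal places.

EAR = (1 + 0.0728/12)^12 − 1 = 0.075279.
Equivalent continuous rate: r = ln(1 + 0.075279) = 0.072580 = 7.2580%.

7.2580%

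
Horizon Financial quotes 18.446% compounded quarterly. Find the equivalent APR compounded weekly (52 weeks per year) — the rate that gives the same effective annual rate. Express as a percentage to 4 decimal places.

18.0646%

EAR = (1 + 0.18446/4)^4 − 1 = 0.197616.
Solve (1 + r/52)^52 = 1.197616: r/52 = 1.197616^(1/52) − 1 = 0.003474, so r = 0.180646 = 18.0646%.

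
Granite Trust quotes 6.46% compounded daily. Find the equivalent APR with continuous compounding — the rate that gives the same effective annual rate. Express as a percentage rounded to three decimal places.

6.459%

EAR = (1 + 0.0646/365)^365 − 1 = 0.066726.
Equivalent continuous rate: r = ln(1 + 0.066726) = 0.064594 = 6.459%.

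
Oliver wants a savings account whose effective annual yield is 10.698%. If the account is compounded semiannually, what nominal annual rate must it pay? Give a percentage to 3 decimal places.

10.426%

(1 + r/2)^2 − 1 = 0.10698, so 1 + r/2 = 1.10698^(1/2).
r/2 = 0.052131, so r = 0.104262 = 10.426%.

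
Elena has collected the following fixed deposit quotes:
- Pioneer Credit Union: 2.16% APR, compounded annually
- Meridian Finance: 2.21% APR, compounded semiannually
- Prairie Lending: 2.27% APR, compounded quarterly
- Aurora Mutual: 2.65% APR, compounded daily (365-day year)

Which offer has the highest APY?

Aurora Mutual

Pioneer Credit Union: compounded annually, EAR = 2.160%
Meridian Finance: (1 + 0.0221/2)^2 − 1 = 2.222%
Prairie Lending: (1 + 0.0227/4)^4 − 1 = 2.289%
Aurora Mutual: (1 + 0.0265/365)^365 − 1 = 2.685%
The highest effective annual rate is Aurora Mutual at 2.685%.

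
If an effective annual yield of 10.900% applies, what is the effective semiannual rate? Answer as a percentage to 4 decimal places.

5.3091%

The per-half-year rate i satisfies (1 + i)^2 = 1 + 0.10900.
i = 1.10900^(1/2) − 1 = 0.0530907 = 5.3091%.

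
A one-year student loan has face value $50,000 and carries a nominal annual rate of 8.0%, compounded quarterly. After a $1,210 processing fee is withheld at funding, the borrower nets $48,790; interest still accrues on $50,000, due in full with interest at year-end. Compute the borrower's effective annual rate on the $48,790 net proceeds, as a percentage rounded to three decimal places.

Amount owed after one year: 50,000 × (1 + 0.080/4)^4 = 50,000 × 1.082432 = $54,121.61.
Effective rate on net proceeds: 54,121.61 / 48,790 − 1 = 0.109277 = 10.928%.

10.928%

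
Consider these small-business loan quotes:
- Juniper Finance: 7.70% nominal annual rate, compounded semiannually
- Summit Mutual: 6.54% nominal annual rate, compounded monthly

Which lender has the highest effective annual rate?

Juniper Finance

Juniper Finance: (1 + 0.0770/2)^2 − 1 = 7.848%
Summit Mutual: (1 + 0.0654/12)^12 − 1 = 6.740%
The highest effective annual rate is Juniper Finance at 7.848%.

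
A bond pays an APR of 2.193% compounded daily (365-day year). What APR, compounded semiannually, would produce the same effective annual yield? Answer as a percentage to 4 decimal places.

2.2050%

EAR = (1 + 0.02193/365)^365 − 1 = 0.022172.
Solve (1 + r/2)^2 = 1.022172: r/2 = 1.022172^(1/2) − 1 = 0.011025, so r = 0.022050 = 2.2050%.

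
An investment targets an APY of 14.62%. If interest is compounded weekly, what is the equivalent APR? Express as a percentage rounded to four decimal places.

13.6631%

(1 + r/52)^52 − 1 = 0.1462, so 1 + r/52 = 1.1462^(1/52).
r/52 = 0.002628, so r = 0.136631 = 13.6631%.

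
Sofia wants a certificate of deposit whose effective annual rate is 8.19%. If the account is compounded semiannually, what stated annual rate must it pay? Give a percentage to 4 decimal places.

8.0288%

(1 + r/2)^2 − 1 = 0.0819, so 1 + r/2 = 1.0819^(1/2).
r/2 = 0.040144, so r = 0.080288 = 8.0288%.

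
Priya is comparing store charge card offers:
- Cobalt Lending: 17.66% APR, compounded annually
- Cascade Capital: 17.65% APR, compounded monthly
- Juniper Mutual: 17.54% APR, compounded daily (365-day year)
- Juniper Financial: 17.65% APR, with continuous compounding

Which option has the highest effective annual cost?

Juniper Financial

Cobalt Lending: compounded annually, EAR = 17.660%
Cascade Capital: (1 + 0.1765/12)^12 − 1 = 19.150%
Juniper Mutual: (1 + 0.1754/365)^365 − 1 = 19.167%
Juniper Financial: e^0.1765 − 1 = 19.303%
The highest effective annual rate is Juniper Financial at 19.303%.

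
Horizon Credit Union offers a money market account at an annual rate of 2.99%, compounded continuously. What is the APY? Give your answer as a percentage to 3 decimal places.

3.035%

With continuous compounding, EAR = e^0.0299 − 1.
e^0.0299 = 1.030351, so EAR = 0.030351 = 3.035%.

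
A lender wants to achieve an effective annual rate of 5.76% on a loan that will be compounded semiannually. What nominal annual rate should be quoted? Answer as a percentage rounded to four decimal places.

5.6794%

(1 + r/2)^2 − 1 = 0.0576, so 1 + r/2 = 1.0576^(1/2).
r/2 = 0.028397, so r = 0.056794 = 5.6794%.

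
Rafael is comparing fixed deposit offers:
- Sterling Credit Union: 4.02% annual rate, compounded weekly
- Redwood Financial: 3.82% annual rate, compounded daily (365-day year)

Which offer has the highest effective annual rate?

Sterling Credit Union: (1 + 0.0402/52)^52 − 1 = 4.100%
Redwood Financial: (1 + 0.0382/365)^365 − 1 = 3.894%
The highest effective annual rate is Sterling Credit Union at 4.100%.

Sterling Credit Union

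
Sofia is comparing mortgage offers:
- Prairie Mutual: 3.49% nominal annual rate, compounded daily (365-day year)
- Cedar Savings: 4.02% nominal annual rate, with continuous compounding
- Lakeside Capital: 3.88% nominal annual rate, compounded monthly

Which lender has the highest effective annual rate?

Cedar Savings

Prairie Mutual: (1 + 0.0349/365)^365 − 1 = 3.551%
Cedar Savings: e^0.0402 − 1 = 4.102%
Lakeside Capital: (1 + 0.0388/12)^12 − 1 = 3.950%
The highest effective annual rate is Cedar Savings at 4.102%.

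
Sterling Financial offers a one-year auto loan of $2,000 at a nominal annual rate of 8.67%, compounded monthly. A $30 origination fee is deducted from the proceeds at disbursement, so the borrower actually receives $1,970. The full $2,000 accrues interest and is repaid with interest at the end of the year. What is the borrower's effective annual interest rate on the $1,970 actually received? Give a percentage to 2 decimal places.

10.68%

Amount owed after one year: 2,000 × (1 + 0.0867/12)^12 = 2,000 × 1.090230 = $2,180.46.
Effective rate on net proceeds: 2,180.46 / 1,970 − 1 = 0.106832 = 10.68%.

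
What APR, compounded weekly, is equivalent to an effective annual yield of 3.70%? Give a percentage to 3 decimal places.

3.634%

(1 + r/52)^52 − 1 = 0.0370, so 1 + r/52 = 1.0370^(1/52).
r/52 = 0.000699, so r = 0.036345 = 3.634%.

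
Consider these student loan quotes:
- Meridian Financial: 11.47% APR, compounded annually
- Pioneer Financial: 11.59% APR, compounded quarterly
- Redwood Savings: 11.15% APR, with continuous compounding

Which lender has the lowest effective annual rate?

Meridian Financial

Meridian Financial: compounded annually, EAR = 11.470%
Pioneer Financial: (1 + 0.1159/4)^4 − 1 = 12.104%
Redwood Savings: e^0.1115 − 1 = 11.795%
The lowest effective annual rate is Meridian Financial at 11.470%.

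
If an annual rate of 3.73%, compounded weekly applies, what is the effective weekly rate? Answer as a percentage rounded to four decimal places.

With a nominal annual rate compounded weekly, the periodic rate is the nominal rate divided by 52.
i = 0.0373 / 52 = 0.0007173 = 0.0717%.

0.0717%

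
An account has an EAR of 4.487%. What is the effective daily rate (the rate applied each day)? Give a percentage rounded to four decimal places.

0.0120%

The per-day rate i satisfies (1 + i)^365 = 1 + 0.04487.
i = 1.04487^(1/365) − 1 = 0.0001203 = 0.0120%.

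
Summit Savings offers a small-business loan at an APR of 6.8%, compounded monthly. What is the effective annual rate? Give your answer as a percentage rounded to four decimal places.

7.0160%

EAR = (1 + 0.068/12)^12 − 1.
= (1 + 0.005667)^12 − 1 = 1.070160 − 1 = 7.0160%.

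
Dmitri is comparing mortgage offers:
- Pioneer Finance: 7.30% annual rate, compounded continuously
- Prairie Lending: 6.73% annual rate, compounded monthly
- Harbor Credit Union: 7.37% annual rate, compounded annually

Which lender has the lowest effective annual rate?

Prairie Lending

Pioneer Finance: e^0.0730 − 1 = 7.573%
Prairie Lending: (1 + 0.0673/12)^12 − 1 = 6.942%
Harbor Credit Union: compounded annually, EAR = 7.370%
The lowest effective annual rate is Prairie Lending at 6.942%.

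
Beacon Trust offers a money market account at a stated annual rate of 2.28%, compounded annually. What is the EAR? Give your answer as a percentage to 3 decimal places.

2.280%

Annual compounding means the effective rate equals the nominal rate: 2.280%.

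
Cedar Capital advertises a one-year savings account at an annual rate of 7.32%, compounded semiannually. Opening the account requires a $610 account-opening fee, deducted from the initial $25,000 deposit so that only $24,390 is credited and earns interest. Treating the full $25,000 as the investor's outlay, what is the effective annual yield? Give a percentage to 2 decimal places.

4.83%

Value after one year: 24,390 × (1 + 0.0732/2)^2 = 24,390 × 1.074540 = $26,208.02.
Effective yield on the $25,000 outlay: 26,208.02 / 25,000 − 1 = 0.048321 = 4.83%.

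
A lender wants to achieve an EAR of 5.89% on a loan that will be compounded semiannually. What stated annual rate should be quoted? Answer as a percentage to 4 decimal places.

(1 + r/2)^2 − 1 = 0.0589, so 1 + r/2 = 1.0589^(1/2).
r/2 = 0.029029, so r = 0.058057 = 5.8057%.

5.8057%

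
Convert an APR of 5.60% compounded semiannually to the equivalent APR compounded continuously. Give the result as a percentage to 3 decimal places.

5.523%

EAR = (1 + 0.0560/2)^2 − 1 = 0.056784.
Equivalent continuous rate: r = ln(1 + 0.056784) = 0.055230 = 5.523%.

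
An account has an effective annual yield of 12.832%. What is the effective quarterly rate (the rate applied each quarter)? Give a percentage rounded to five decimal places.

The per-quarter rate i satisfies (1 + i)^4 = 1 + 0.12832.
i = 1.12832^(1/4) − 1 = 0.0306426 = 3.06426%.

3.06426%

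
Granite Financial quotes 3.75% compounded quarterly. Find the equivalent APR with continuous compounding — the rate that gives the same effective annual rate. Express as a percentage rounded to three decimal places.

3.733%

EAR = (1 + 0.0375/4)^4 − 1 = 0.038031.
Equivalent continuous rate: r = ln(1 + 0.038031) = 0.037325 = 3.733%.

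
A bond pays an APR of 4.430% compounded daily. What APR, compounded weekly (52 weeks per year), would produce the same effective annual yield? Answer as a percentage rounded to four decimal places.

4.4316%

EAR = (1 + 0.04430/365)^365 − 1 = 0.045293.
Solve (1 + r/52)^52 = 1.045293: r/52 = 1.045293^(1/52) − 1 = 0.000852, so r = 0.044316 = 4.4316%.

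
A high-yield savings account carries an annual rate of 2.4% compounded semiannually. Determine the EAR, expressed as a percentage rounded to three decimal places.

2.414%

EAR = (1 + 0.024/2)^2 − 1.
= (1 + 0.012000)^2 − 1 = 1.024144 − 1 = 2.414%.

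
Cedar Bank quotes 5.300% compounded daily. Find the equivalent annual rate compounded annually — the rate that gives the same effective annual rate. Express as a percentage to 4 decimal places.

5.4426%

EAR = (1 + 0.05300/365)^365 − 1 = 0.054426.
Compounded annually, the equivalent nominal rate is the EAR itself: 5.4426%.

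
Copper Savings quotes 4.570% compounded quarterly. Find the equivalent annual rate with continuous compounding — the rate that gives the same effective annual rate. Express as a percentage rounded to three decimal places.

EAR = (1 + 0.04570/4)^4 − 1 = 0.046489.
Equivalent continuous rate: r = ln(1 + 0.046489) = 0.045441 = 4.544%.

4.544%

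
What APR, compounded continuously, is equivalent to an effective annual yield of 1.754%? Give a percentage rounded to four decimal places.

1.7388%

Continuous: nominal r satisfies e^r − 1 = 0.01754.
r = ln(1 + 0.01754) = ln(1.01754) = 0.017388 = 1.7388%.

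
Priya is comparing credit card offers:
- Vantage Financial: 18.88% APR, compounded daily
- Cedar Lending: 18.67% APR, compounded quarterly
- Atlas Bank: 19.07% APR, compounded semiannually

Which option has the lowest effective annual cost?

Atlas Bank

Vantage Financial: (1 + 0.1888/365)^365 − 1 = 20.774%
Cedar Lending: (1 + 0.1867/4)^4 − 1 = 20.018%
Atlas Bank: (1 + 0.1907/2)^2 − 1 = 19.979%
The lowest effective annual rate is Atlas Bank at 19.979%.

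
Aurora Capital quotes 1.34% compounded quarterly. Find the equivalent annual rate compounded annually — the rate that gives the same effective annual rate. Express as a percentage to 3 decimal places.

EAR = (1 + 0.0134/4)^4 − 1 = 0.013467.
Compounded annually, the equivalent nominal rate is the EAR itself: 1.347%.

1.347%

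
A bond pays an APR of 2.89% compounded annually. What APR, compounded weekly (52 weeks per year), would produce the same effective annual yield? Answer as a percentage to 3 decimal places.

Compounded annually, EAR = nominal = 0.028900.
Solve (1 + r/52)^52 = 1.028900: r/52 = 1.028900^(1/52) − 1 = 0.000548, so r = 0.028498 = 2.850%.

2.850%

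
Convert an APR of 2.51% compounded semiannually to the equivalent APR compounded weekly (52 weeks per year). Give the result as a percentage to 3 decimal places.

EAR = (1 + 0.0251/2)^2 − 1 = 0.025258.
Solve (1 + r/52)^52 = 1.025258: r/52 = 1.025258^(1/52) − 1 = 0.000480, so r = 0.024950 = 2.495%.

2.495%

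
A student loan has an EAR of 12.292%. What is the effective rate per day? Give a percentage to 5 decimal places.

The per-day rate i satisfies (1 + i)^365 = 1 + 0.12292.
i = 1.12292^(1/365) − 1 = 0.0003177 = 0.03177%.

0.03177%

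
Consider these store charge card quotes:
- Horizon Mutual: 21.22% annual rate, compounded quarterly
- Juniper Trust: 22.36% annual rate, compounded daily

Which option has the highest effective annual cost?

Horizon Mutual: (1 + 0.2122/4)^4 − 1 = 22.969%
Juniper Trust: (1 + 0.2236/365)^365 − 1 = 25.049%
The highest effective annual rate is Juniper Trust at 25.049%.

Juniper Trust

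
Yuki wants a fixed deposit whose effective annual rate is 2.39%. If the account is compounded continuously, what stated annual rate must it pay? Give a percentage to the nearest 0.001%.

2.362%

Continuous: nominal r satisfies e^r − 1 = 0.0239.
r = ln(1 + 0.0239) = ln(1.0239) = 0.023619 = 2.362%.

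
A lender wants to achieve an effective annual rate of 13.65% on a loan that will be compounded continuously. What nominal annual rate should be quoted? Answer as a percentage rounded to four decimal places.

12.7953%

Continuous: nominal r satisfies e^r − 1 = 0.1365.
r = ln(1 + 0.1365) = ln(1.1365) = 0.127953 = 12.7953%.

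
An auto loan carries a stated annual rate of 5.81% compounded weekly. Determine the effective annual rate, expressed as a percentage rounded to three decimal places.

5.979%

EAR = (1 + 0.0581/52)^52 − 1.
= 1.059787 − 1 = 5.979%.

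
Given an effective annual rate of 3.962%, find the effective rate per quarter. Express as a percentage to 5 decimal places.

0.97611%

The per-quarter rate i satisfies (1 + i)^4 = 1 + 0.03962.
i = 1.03962^(1/4) − 1 = 0.0097611 = 0.97611%.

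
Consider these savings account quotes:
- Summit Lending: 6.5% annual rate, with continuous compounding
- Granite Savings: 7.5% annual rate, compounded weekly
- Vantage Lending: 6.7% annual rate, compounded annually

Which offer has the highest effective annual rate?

Granite Savings

Summit Lending: e^0.065 − 1 = 6.716%
Granite Savings: (1 + 0.075/52)^52 − 1 = 7.783%
Vantage Lending: compounded annually, EAR = 6.700%
The highest effective annual rate is Granite Savings at 7.783%.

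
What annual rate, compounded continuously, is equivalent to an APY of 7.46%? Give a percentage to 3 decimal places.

Continuous: nominal r satisfies e^r − 1 = 0.0746.
r = ln(1 + 0.0746) = ln(1.0746) = 0.071948 = 7.195%.

7.195%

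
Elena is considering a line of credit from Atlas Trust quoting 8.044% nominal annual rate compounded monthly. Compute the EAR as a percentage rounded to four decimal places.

8.3473%

EAR = (1 + 0.08044/12)^12 − 1.
= 1.083473 − 1 = 8.3473%.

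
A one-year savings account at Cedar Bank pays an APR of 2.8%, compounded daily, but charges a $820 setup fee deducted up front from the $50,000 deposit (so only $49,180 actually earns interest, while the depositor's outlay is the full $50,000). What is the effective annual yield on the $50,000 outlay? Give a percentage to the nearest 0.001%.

Value after one year: 49,180 × (1 + 0.028/365)^365 = 49,180 × 1.028395 = $50,576.45.
Effective yield on the $50,000 outlay: 50,576.45 / 50,000 − 1 = 0.011529 = 1.153%.

1.153%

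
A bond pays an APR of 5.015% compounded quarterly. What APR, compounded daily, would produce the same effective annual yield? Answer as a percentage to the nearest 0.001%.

4.984%

EAR = (1 + 0.05015/4)^4 − 1 = 0.051101.
Solve (1 + r/365)^365 = 1.051101: r/365 = 1.051101^(1/365) − 1 = 0.000137, so r = 0.049842 = 4.984%.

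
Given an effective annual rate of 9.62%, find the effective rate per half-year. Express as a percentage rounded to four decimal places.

The per-half-year rate i satisfies (1 + i)^2 = 1 + 0.0962.
i = 1.0962^(1/2) − 1 = 0.0469957 = 4.6996%.

4.6996%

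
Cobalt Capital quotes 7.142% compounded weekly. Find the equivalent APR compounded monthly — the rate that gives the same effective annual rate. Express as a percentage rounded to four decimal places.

7.1584%

EAR = (1 + 0.07142/52)^52 − 1 = 0.073980.
Solve (1 + r/12)^12 = 1.073980: r/12 = 1.073980^(1/12) − 1 = 0.005965, so r = 0.071584 = 7.1584%.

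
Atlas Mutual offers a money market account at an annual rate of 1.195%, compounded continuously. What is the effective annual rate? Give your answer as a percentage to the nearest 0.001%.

1.202%

With continuous compounding, EAR = e^0.01195 − 1.
e^0.01195 = 1.012022, so EAR = 0.012022 = 1.202%.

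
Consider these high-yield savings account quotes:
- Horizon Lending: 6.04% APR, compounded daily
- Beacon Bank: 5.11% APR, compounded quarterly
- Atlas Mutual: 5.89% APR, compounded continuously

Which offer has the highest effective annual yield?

Horizon Lending

Horizon Lending: (1 + 0.0604/365)^365 − 1 = 6.226%
Beacon Bank: (1 + 0.0511/4)^4 − 1 = 5.209%
Atlas Mutual: e^0.0589 − 1 = 6.067%
The highest effective annual rate is Horizon Lending at 6.226%.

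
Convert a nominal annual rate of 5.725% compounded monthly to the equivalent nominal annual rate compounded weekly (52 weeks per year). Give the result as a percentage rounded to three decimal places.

EAR = (1 + 0.05725/12)^12 − 1 = 0.058776.
Solve (1 + r/52)^52 = 1.058776: r/52 = 1.058776^(1/52) − 1 = 0.001099, so r = 0.057145 = 5.715%.

5.715%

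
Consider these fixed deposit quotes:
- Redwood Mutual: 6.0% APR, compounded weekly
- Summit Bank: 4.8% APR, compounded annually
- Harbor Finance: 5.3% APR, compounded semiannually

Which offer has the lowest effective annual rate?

Summit Bank

Redwood Mutual: (1 + 0.060/52)^52 − 1 = 6.180%
Summit Bank: compounded annually, EAR = 4.800%
Harbor Finance: (1 + 0.053/2)^2 − 1 = 5.370%
The lowest effective annual rate is Summit Bank at 4.800%.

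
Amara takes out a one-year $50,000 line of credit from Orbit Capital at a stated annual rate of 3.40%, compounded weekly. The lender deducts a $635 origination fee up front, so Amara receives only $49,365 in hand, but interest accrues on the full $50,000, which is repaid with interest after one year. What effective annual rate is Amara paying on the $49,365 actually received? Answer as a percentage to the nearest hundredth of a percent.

4.79%

Amount owed after one year: 50,000 × (1 + 0.0340/52)^52 = 50,000 × 1.034573 = $51,728.66.
Effective rate on net proceeds: 51,728.66 / 49,365 − 1 = 0.047881 = 4.79%.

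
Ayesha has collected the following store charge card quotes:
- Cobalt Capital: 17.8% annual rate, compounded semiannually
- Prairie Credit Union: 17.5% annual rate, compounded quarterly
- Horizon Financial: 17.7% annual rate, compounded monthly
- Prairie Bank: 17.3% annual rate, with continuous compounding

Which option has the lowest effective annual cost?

Cobalt Capital

Cobalt Capital: (1 + 0.178/2)^2 − 1 = 18.592%
Prairie Credit Union: (1 + 0.175/4)^4 − 1 = 18.682%
Horizon Financial: (1 + 0.177/12)^12 − 1 = 19.209%
Prairie Bank: e^0.173 − 1 = 18.887%
The lowest effective annual rate is Cobalt Capital at 18.592%.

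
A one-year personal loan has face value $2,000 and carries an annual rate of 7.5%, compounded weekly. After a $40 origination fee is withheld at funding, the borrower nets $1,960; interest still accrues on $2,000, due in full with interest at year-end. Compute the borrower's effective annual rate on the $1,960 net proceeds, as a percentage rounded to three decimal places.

9.982%

Amount owed after one year: 2,000 × (1 + 0.075/52)^52 = 2,000 × 1.077826 = $2,155.65.
Effective rate on net proceeds: 2,155.65 / 1,960 − 1 = 0.099822 = 9.982%.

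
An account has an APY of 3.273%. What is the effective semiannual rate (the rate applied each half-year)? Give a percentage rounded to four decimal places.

1.6233%

The per-half-year rate i satisfies (1 + i)^2 = 1 + 0.03273.
i = 1.03273^(1/2) − 1 = 0.0162332 = 1.6233%.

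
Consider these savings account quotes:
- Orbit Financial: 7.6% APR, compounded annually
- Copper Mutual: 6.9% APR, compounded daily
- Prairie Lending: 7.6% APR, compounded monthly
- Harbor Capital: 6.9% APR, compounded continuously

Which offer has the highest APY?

Prairie Lending

Orbit Financial: compounded annually, EAR = 7.600%
Copper Mutual: (1 + 0.069/365)^365 − 1 = 7.143%
Prairie Lending: (1 + 0.076/12)^12 − 1 = 7.870%
Harbor Capital: e^0.069 − 1 = 7.144%
The highest effective annual rate is Prairie Lending at 7.870%.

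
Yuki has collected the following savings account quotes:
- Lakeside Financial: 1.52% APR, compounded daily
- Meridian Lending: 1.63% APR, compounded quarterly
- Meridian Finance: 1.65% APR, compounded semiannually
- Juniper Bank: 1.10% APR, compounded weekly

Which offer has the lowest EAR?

Lakeside Financial: (1 + 0.0152/365)^365 − 1 = 1.532%
Meridian Lending: (1 + 0.0163/4)^4 − 1 = 1.640%
Meridian Finance: (1 + 0.0165/2)^2 − 1 = 1.657%
Juniper Bank: (1 + 0.0110/52)^52 − 1 = 1.106%
The lowest effective annual rate is Juniper Bank at 1.106%.

Juniper Bank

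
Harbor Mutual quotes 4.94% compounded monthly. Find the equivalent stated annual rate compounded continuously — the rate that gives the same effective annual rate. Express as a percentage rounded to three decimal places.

4.930%

EAR = (1 + 0.0494/12)^12 − 1 = 0.050534.
Equivalent continuous rate: r = ln(1 + 0.050534) = 0.049299 = 4.930%.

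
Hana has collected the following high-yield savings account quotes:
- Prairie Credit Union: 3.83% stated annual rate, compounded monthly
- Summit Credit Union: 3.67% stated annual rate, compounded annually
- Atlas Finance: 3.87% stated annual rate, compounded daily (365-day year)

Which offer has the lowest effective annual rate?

Prairie Credit Union: (1 + 0.0383/12)^12 − 1 = 3.898%
Summit Credit Union: compounded annually, EAR = 3.670%
Atlas Finance: (1 + 0.0387/365)^365 − 1 = 3.946%
The lowest effective annual rate is Summit Credit Union at 3.670%.

Summit Credit Union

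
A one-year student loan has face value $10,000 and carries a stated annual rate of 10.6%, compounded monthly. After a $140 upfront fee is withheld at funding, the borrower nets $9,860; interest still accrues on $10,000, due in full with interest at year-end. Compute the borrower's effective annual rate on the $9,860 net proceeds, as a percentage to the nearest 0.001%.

12.708%

Amount owed after one year: 10,000 × (1 + 0.106/12)^12 = 10,000 × 1.111305 = $11,113.05.
Effective rate on net proceeds: 11,113.05 / 9,860 − 1 = 0.127084 = 12.708%.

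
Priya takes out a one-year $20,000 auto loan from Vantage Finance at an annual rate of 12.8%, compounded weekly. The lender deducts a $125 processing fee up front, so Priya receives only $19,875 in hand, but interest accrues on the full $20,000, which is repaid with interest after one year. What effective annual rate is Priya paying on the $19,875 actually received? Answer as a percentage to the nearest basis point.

Amount owed after one year: 20,000 × (1 + 0.128/52)^52 = 20,000 × 1.136374 = $22,727.49.
Effective rate on net proceeds: 22,727.49 / 19,875 − 1 = 0.143521 = 14.35%.

14.35%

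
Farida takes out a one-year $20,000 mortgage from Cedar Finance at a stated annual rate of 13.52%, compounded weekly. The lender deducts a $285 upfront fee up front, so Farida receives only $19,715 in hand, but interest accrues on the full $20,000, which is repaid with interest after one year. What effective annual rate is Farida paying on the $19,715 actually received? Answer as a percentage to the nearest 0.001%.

Amount owed after one year: 20,000 × (1 + 0.1352/52)^52 = 20,000 × 1.144565 = $22,891.30.
Effective rate on net proceeds: 22,891.30 / 19,715 − 1 = 0.161111 = 16.111%.

16.111%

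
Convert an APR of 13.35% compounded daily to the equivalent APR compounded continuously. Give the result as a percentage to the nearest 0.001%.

EAR = (1 + 0.1335/365)^365 − 1 = 0.142793.
Equivalent continuous rate: r = ln(1 + 0.142793) = 0.133476 = 13.348%.

13.348%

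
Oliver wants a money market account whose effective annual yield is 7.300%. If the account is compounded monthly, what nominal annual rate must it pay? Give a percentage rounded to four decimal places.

(1 + r/12)^12 − 1 = 0.07300, so 1 + r/12 = 1.07300^(1/12).
r/12 = 0.005889, so r = 0.070666 = 7.0666%.

7.0666%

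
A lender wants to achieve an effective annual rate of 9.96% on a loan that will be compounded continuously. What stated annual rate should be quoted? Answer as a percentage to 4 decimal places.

Continuous: nominal r satisfies e^r − 1 = 0.0996.
r = ln(1 + 0.0996) = ln(1.0996) = 0.094946 = 9.4946%.

9.4946%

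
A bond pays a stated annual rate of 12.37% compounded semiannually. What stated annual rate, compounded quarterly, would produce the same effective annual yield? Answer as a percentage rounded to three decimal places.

12.184%

EAR = (1 + 0.1237/2)^2 − 1 = 0.127525.
Solve (1 + r/4)^4 = 1.127525: r/4 = 1.127525^(1/4) − 1 = 0.030461, so r = 0.121844 = 12.184%.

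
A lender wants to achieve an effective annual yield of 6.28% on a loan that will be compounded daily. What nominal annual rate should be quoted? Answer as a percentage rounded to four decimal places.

(1 + r/365)^365 − 1 = 0.0628, so 1 + r/365 = 1.0628^(1/365).
r/365 = 0.000167, so r = 0.060912 = 6.0912%.

6.0912%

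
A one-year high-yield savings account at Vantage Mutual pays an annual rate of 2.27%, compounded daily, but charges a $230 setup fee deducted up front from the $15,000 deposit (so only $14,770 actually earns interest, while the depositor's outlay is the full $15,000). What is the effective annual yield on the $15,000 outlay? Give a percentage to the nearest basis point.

0.73%

Value after one year: 14,770 × (1 + 0.0227/365)^365 = 14,770 × 1.022959 = $15,109.10.
Effective yield on the $15,000 outlay: 15,109.10 / 15,000 − 1 = 0.007274 = 0.73%.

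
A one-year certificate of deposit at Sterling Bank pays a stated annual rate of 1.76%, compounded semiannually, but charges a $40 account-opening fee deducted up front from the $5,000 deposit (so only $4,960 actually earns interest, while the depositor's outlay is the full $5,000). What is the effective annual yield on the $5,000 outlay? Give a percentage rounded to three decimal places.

Value after one year: 4,960 × (1 + 0.0176/2)^2 = 4,960 × 1.017677 = $5,047.68.
Effective yield on the $5,000 outlay: 5,047.68 / 5,000 − 1 = 0.009536 = 0.954%.

0.954%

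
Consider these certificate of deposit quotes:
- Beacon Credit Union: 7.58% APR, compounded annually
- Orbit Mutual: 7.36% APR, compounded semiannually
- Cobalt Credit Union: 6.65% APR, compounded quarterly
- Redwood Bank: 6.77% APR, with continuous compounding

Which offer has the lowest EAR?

Beacon Credit Union: compounded annually, EAR = 7.580%
Orbit Mutual: (1 + 0.0736/2)^2 − 1 = 7.495%
Cobalt Credit Union: (1 + 0.0665/4)^4 − 1 = 6.818%
Redwood Bank: e^0.0677 − 1 = 7.004%
The lowest effective annual rate is Cobalt Credit Union at 6.818%.

Cobalt Credit Union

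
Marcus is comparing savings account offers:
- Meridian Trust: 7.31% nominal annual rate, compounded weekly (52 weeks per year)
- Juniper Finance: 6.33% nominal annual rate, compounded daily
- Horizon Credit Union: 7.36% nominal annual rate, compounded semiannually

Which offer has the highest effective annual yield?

Meridian Trust: (1 + 0.0731/52)^52 − 1 = 7.578%
Juniper Finance: (1 + 0.0633/365)^365 − 1 = 6.534%
Horizon Credit Union: (1 + 0.0736/2)^2 − 1 = 7.495%
The highest effective annual rate is Meridian Trust at 7.578%.

Meridian Trust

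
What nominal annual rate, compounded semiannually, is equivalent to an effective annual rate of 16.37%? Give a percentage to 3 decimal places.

(1 + r/2)^2 − 1 = 0.1637, so 1 + r/2 = 1.1637^(1/2).
r/2 = 0.078749, so r = 0.157499 = 15.750%.

15.750%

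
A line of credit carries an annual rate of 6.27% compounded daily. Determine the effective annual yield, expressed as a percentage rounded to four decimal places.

6.4702%

EAR = (1 + 0.0627/365)^365 − 1.
= 1.064702 − 1 = 6.4702%.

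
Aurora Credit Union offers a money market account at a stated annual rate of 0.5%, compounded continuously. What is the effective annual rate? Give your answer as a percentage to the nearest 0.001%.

With continuous compounding, EAR = e^0.005 − 1.
e^0.005 = 1.005013, so EAR = 0.005013 = 0.501%.

0.501%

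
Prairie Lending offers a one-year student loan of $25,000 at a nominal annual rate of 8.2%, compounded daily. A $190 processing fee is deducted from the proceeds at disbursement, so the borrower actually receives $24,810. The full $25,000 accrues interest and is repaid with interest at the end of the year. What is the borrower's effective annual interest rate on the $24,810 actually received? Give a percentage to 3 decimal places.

9.376%

Amount owed after one year: 25,000 × (1 + 0.082/365)^365 = 25,000 × 1.085446 = $27,136.15.
Effective rate on net proceeds: 27,136.15 / 24,810 − 1 = 0.093758 = 9.376%.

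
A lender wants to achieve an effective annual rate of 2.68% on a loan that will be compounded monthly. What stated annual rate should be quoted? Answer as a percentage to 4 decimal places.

2.6476%

(1 + r/12)^12 − 1 = 0.0268, so 1 + r/12 = 1.0268^(1/12).
r/12 = 0.002206, so r = 0.026476 = 2.6476%.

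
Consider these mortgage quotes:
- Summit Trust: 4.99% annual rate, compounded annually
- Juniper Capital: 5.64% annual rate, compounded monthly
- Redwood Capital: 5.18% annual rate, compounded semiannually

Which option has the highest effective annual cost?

Summit Trust: compounded annually, EAR = 4.990%
Juniper Capital: (1 + 0.0564/12)^12 − 1 = 5.788%
Redwood Capital: (1 + 0.0518/2)^2 − 1 = 5.247%
The highest effective annual rate is Juniper Capital at 5.788%.

Juniper Capital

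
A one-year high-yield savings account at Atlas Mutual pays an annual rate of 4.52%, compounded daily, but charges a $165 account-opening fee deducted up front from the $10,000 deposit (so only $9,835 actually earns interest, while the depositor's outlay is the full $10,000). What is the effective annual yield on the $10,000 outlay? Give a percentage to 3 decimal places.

Value after one year: 9,835 × (1 + 0.0452/365)^365 = 9,835 × 1.046234 = $10,289.71.
Effective yield on the $10,000 outlay: 10,289.71 / 10,000 − 1 = 0.028971 = 2.897%.

2.897%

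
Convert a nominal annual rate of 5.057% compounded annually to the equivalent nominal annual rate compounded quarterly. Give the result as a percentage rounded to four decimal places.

Compounded annually, EAR = nominal = 0.050570.
Solve (1 + r/4)^4 = 1.050570: r/4 = 1.050570^(1/4) − 1 = 0.012410, so r = 0.049638 = 4.9638%.

4.9638%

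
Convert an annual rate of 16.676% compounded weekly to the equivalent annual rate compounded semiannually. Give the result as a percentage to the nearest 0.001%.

17.362%

EAR = (1 + 0.16676/52)^52 − 1 = 0.181155.
Solve (1 + r/2)^2 = 1.181155: r/2 = 1.181155^(1/2) − 1 = 0.086810, so r = 0.173620 = 17.362%.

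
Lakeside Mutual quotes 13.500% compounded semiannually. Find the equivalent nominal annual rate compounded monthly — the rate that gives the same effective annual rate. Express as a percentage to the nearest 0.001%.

EAR = (1 + 0.13500/2)^2 − 1 = 0.139556.
Solve (1 + r/12)^12 = 1.139556: r/12 = 1.139556^(1/12) − 1 = 0.010946, so r = 0.131353 = 13.135%.

13.135%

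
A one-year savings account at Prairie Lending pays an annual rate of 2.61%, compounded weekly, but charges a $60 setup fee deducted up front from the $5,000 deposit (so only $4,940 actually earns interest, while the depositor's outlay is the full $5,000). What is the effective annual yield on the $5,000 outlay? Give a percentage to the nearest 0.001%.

1.412%

Value after one year: 4,940 × (1 + 0.0261/52)^52 = 4,940 × 1.026437 = $5,070.60.
Effective yield on the $5,000 outlay: 5,070.60 / 5,000 − 1 = 0.014120 = 1.412%.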